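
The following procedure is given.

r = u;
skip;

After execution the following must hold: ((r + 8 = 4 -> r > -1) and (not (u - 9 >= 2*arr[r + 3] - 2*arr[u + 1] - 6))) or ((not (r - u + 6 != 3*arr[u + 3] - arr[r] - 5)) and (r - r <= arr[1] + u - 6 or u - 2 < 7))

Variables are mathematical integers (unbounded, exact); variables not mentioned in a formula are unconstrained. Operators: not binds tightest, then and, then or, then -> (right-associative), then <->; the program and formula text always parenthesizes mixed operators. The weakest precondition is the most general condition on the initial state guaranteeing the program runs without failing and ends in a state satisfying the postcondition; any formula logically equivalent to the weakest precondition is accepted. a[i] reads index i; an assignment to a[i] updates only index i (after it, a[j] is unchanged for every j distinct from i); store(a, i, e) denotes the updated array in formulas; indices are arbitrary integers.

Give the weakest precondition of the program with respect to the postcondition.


Working backward. After the program, the postcondition ((r + 8 = 4 -> r > -1) and (not (u - 9 >= 2*arr[r + 3] - 2*arr[u + 1] - 6))) or ((not (r - u + 6 != 3*arr[u + 3] - arr[r] - 5)) and (r - r <= arr[1] + u - 6 or u - 2 < 7)) must hold; in canonical form it is ((r = -4 -> r > -1) and (not (2*arr[u + 1] + u >= 2*arr[r + 3] + 3))) or ((not (arr[r] + r != 3*arr[u + 3] + u - 11)) and (arr[1] + u >= 6 or u < 9)).
Before skip: ((r = -4 -> r > -1) and (not (2*arr[u + 1] + u >= 2*arr[r + 3] + 3))) or ((not (arr[r] + r != 3*arr[u + 3] + u - 11)) and (arr[1] + u >= 6 or u < 9))
Before r := u: ((u = -4 -> u > -1) and (not (2*arr[u + 1] + u >= 2*arr[u + 3] + 3))) or ((not (arr[u] != 3*arr[u + 3] - 11)) and (arr[1] + u >= 6 or u < 9))
Answer: WP = ((u = -4 -> u > -1) and (not (2*arr[u + 1] + u >= 2*arr[u + 3] + 3))) or ((not (arr[u] != 3*arr[u + 3] - 11)) and (arr[1] + u >= 6 or u < 9))


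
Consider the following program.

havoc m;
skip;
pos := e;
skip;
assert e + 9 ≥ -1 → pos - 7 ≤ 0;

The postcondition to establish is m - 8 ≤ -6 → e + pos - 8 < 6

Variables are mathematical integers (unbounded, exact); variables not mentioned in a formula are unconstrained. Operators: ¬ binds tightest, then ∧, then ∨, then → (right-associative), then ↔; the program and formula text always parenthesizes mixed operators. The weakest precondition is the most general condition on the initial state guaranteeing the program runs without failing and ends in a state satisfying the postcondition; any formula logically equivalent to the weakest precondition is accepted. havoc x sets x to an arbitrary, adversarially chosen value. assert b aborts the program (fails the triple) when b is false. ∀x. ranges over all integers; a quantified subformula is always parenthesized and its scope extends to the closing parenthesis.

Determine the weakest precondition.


Working backward. After the program, the postcondition m - 8 ≤ -6 → e + pos - 8 < 6 must hold; in canonical form it is m ≤ 2 → e + pos < 14.
Before assert e + 9 ≥ -1 → pos - 7 ≤ 0: (e ≥ -10 → pos ≤ 7) ∧ (m ≤ 2 → e + pos < 14)
Before skip: (e ≥ -10 → pos ≤ 7) ∧ (m ≤ 2 → e + pos < 14)
Before pos := e: (e ≥ -10 → e ≤ 7) ∧ (m ≤ 2 → 2*e < 14)
Before skip: (e ≥ -10 → e ≤ 7) ∧ (m ≤ 2 → 2*e < 14)
Before havoc m: ∀m_1. ((e ≥ -10 → e ≤ 7) ∧ (m_1 ≤ 2 → 2*e < 14))
Answer: WP = ∀m_1. ((e ≥ -10 → e ≤ 7) ∧ (m_1 ≤ 2 → 2*e < 14))


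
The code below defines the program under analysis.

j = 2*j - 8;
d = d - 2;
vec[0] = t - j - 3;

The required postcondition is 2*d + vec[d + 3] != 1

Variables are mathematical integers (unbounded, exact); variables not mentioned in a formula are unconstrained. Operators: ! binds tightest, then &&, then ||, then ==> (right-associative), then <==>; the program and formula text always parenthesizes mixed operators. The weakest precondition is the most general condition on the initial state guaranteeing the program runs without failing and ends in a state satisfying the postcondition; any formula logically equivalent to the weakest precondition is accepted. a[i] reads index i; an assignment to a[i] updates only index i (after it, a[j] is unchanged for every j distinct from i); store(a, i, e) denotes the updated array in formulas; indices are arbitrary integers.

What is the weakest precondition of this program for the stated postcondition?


Working backward. After the program, the postcondition 2*d + vec[d + 3] != 1 must hold; in canonical form it is vec[d + 3] + 2*d != 1.
Before vec[0] := t - j - 3: store(vec, 0, -j + t - 3)[d + 3] + 2*d != 1
Before d := d - 2: store(vec, 0, -j + t - 3)[d + 1] + 2*d != 5
Before j := 2*j - 8: store(vec, 0, -2*j + t + 5)[d + 1] + 2*d != 5
Answer: WP = store(vec, 0, -2*j + t + 5)[d + 1] + 2*d != 5


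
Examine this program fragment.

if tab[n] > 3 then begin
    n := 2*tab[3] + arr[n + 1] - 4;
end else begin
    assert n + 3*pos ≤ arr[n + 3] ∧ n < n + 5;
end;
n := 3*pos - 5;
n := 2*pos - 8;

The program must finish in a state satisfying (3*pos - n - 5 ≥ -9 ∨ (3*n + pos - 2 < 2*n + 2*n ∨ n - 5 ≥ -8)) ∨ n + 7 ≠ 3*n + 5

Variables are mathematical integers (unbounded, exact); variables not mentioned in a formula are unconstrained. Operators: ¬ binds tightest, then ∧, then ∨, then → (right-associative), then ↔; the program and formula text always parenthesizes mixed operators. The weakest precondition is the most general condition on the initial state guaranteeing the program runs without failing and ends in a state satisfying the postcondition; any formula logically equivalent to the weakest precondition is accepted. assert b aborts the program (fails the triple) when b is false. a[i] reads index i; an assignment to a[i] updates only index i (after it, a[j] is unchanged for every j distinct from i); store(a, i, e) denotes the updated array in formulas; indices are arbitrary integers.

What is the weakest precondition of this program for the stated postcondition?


Working backward. After the program, the postcondition (3*pos - n - 5 ≥ -9 ∨ (3*n + pos - 2 < 2*n + 2*n ∨ n - 5 ≥ -8)) ∨ n + 7 ≠ 3*n + 5 must hold; in canonical form it is 3*pos ≥ n - 4 ∨ pos < n + 2 ∨ n ≥ -3 ∨ 2*n ≠ 2.
Before n := 2*pos - 8: pos ≥ -12 ∨ pos > 6 ∨ 2*pos ≥ 5 ∨ 4*pos ≠ 18
Before n := 3*pos - 5: pos ≥ -12 ∨ pos > 6 ∨ 2*pos ≥ 5 ∨ 4*pos ≠ 18
Then branch requires pos ≥ -12 ∨ pos > 6 ∨ 2*pos ≥ 5 ∨ 4*pos ≠ 18; else branch requires n + 3*pos ≤ arr[n + 3] ∧ (pos ≥ -12 ∨ pos > 6 ∨ 2*pos ≥ 5 ∨ 4*pos ≠ 18).
Before the if: (tab[n] > 3 → (pos ≥ -12 ∨ pos > 6 ∨ 2*pos ≥ 5 ∨ 4*pos ≠ 18)) ∧ ((¬(tab[n] > 3)) → (n + 3*pos ≤ arr[n + 3] ∧ (pos ≥ -12 ∨ pos > 6 ∨ 2*pos ≥ 5 ∨ 4*pos ≠ 18)))
Answer: WP = (tab[n] > 3 → (pos ≥ -12 ∨ pos > 6 ∨ 2*pos ≥ 5 ∨ 4*pos ≠ 18)) ∧ ((¬(tab[n] > 3)) → (n + 3*pos ≤ arr[n + 3] ∧ (pos ≥ -12 ∨ pos > 6 ∨ 2*pos ≥ 5 ∨ 4*pos ≠ 18)))


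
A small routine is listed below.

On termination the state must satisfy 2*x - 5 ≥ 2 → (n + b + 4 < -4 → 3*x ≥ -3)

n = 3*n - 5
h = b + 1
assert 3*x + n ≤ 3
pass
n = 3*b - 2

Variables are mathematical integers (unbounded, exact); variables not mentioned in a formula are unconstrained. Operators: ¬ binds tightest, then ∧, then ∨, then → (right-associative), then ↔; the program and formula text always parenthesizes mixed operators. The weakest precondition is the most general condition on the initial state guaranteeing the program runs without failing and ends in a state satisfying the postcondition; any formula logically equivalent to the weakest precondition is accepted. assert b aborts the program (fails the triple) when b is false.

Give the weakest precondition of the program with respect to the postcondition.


Working backward. After the program, the postcondition 2*x - 5 ≥ 2 → (n + b + 4 < -4 → 3*x ≥ -3) must hold; in canonical form it is 2*x ≥ 7 → (b + n < -8 → 3*x ≥ -3).
Before n := 3*b - 2: 2*x ≥ 7 → (4*b < -6 → 3*x ≥ -3)
Before skip: 2*x ≥ 7 → (4*b < -6 → 3*x ≥ -3)
Before assert 3*x + n ≤ 3: n + 3*x ≤ 3 ∧ (2*x ≥ 7 → (4*b < -6 → 3*x ≥ -3))
Before h := b + 1: n + 3*x ≤ 3 ∧ (2*x ≥ 7 → (4*b < -6 → 3*x ≥ -3))
Before n := 3*n - 5: 3*n + 3*x ≤ 8 ∧ (2*x ≥ 7 → (4*b < -6 → 3*x ≥ -3))
Answer: WP = 3*n + 3*x ≤ 8 ∧ (2*x ≥ 7 → (4*b < -6 → 3*x ≥ -3))


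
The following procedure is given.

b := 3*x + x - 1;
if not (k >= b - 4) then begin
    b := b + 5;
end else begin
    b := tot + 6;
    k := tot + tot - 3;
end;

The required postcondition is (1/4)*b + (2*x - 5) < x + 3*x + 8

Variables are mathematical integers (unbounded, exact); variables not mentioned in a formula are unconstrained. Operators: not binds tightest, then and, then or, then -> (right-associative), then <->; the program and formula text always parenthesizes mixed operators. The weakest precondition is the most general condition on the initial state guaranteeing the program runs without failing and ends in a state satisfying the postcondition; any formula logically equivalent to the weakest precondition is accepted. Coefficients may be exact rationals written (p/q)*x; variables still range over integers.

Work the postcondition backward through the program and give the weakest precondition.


Working backward. After the program, the postcondition (1/4)*b + (2*x - 5) < x + 3*x + 8 must hold; in canonical form it is (1/4)*b < 2*x + 13.
Then branch requires (1/4)*b < 2*x + 47/4; else branch requires (1/4)*tot < 2*x + 23/2.
Before the if: ((not (k >= b - 4)) -> (1/4)*b < 2*x + 47/4) and (k >= b - 4 -> (1/4)*tot < 2*x + 23/2)
Before b := 3*x + x - 1: ((not (k >= 4*x - 5)) -> x > -12) and (k >= 4*x - 5 -> (1/4)*tot < 2*x + 23/2)
Answer: WP = ((not (k >= 4*x - 5)) -> x > -12) and (k >= 4*x - 5 -> (1/4)*tot < 2*x + 23/2)


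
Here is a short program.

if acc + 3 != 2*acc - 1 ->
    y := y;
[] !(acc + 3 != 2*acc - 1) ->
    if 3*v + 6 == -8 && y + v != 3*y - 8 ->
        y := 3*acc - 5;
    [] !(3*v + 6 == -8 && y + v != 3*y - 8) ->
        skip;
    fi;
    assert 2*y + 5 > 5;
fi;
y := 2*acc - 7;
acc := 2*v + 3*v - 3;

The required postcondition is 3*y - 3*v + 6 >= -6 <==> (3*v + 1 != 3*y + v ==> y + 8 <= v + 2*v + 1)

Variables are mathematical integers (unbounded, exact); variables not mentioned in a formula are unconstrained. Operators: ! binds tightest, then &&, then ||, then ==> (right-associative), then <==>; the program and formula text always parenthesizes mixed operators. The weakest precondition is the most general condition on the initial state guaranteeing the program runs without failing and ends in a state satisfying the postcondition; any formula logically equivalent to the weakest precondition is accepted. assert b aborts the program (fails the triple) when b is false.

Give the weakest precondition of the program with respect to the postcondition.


Working backward. After the program, the postcondition 3*y - 3*v + 6 >= -6 <==> (3*v + 1 != 3*y + v ==> y + 8 <= v + 2*v + 1) must hold; in canonical form it is 3*y >= 3*v - 12 <==> (2*v != 3*y - 1 ==> y <= 3*v - 7).
Before acc := 2*v + 3*v - 3: 3*y >= 3*v - 12 <==> (2*v != 3*y - 1 ==> y <= 3*v - 7)
Before y := 2*acc - 7: 6*acc >= 3*v + 9 <==> (2*v != 6*acc - 22 ==> 2*acc <= 3*v)
Then branch requires 6*acc >= 3*v + 9 <==> (2*v != 6*acc - 22 ==> 2*acc <= 3*v); else branch requires ((3*v == -14 && v != 2*y - 8) ==> (6*acc > 10 && (6*acc >= 3*v + 9 <==> (2*v != 6*acc - 22 ==> 2*acc <= 3*v)))) && ((!(3*v == -14 && v != 2*y - 8)) ==> (2*y > 0 && (6*acc >= 3*v + 9 <==> (2*v != 6*acc - 22 ==> 2*acc <= 3*v)))).
Before the if: (acc != 4 ==> (6*acc >= 3*v + 9 <==> (2*v != 6*acc - 22 ==> 2*acc <= 3*v))) && ((!(acc != 4)) ==> (((3*v == -14 && v != 2*y - 8) ==> (6*acc > 10 && (6*acc >= 3*v + 9 <==> (2*v != 6*acc - 22 ==> 2*acc <= 3*v)))) && ((!(3*v == -14 && v != 2*y - 8)) ==> (2*y > 0 && (6*acc >= 3*v + 9 <==> (2*v != 6*acc - 22 ==> 2*acc <= 3*v))))))
Answer: WP = (acc != 4 ==> (6*acc >= 3*v + 9 <==> (2*v != 6*acc - 22 ==> 2*acc <= 3*v))) && ((!(acc != 4)) ==> (((3*v == -14 && v != 2*y - 8) ==> (6*acc > 10 && (6*acc >= 3*v + 9 <==> (2*v != 6*acc - 22 ==> 2*acc <= 3*v)))) && ((!(3*v == -14 && v != 2*y - 8)) ==> (2*y > 0 && (6*acc >= 3*v + 9 <==> (2*v != 6*acc - 22 ==> 2*acc <= 3*v))))))


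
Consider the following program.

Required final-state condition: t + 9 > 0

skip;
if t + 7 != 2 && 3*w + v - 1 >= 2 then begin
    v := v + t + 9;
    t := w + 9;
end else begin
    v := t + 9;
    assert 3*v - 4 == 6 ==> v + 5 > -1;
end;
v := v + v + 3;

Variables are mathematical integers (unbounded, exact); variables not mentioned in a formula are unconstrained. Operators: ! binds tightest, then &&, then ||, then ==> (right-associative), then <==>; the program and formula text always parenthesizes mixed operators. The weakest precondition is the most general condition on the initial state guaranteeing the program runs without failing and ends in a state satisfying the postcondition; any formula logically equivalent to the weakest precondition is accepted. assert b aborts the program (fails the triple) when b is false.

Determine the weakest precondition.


Working backward. After the program, the postcondition t + 9 > 0 must hold; in canonical form it is t > -9.
Before v := v + v + 3: t > -9
Then branch requires w > -18; else branch requires (3*t == -17 ==> t > -15) && t > -9.
Before the if: ((t != -5 && v + 3*w >= 3) ==> w > -18) && ((!(t != -5 && v + 3*w >= 3)) ==> ((3*t == -17 ==> t > -15) && t > -9))
Before skip: ((t != -5 && v + 3*w >= 3) ==> w > -18) && ((!(t != -5 && v + 3*w >= 3)) ==> ((3*t == -17 ==> t > -15) && t > -9))
Answer: WP = ((t != -5 && v + 3*w >= 3) ==> w > -18) && ((!(t != -5 && v + 3*w >= 3)) ==> ((3*t == -17 ==> t > -15) && t > -9))


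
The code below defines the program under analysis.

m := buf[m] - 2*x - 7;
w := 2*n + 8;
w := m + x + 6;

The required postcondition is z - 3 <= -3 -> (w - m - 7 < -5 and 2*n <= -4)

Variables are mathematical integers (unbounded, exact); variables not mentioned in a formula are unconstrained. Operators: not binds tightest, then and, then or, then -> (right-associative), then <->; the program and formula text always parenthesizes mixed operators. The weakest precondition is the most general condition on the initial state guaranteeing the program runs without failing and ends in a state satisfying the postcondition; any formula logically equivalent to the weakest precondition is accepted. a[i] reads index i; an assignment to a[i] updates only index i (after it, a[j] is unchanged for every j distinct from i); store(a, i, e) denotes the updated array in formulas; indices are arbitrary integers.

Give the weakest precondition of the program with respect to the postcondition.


Working backward. After the program, the postcondition z - 3 <= -3 -> (w - m - 7 < -5 and 2*n <= -4) must hold; in canonical form it is z <= 0 -> (w < m + 2 and 2*n <= -4).
Before w := m + x + 6: z <= 0 -> (x < -4 and 2*n <= -4)
Before w := 2*n + 8: z <= 0 -> (x < -4 and 2*n <= -4)
Before m := buf[m] - 2*x - 7: z <= 0 -> (x < -4 and 2*n <= -4)
Answer: WP = z <= 0 -> (x < -4 and 2*n <= -4)


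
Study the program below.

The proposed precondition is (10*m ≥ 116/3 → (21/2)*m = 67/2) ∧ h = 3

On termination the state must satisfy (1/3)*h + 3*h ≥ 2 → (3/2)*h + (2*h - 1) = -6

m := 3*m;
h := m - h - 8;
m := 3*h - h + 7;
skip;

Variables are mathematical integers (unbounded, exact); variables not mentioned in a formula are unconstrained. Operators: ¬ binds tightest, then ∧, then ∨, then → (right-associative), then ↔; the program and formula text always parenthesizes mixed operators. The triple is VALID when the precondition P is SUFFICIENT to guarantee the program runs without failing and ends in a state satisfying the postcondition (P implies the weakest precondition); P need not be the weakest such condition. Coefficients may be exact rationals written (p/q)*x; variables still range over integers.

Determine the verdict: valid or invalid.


Working backward. After the program, the postcondition (1/3)*h + 3*h ≥ 2 → (3/2)*h + (2*h - 1) = -6 must hold; in canonical form it is (10/3)*h ≥ 2 → (7/2)*h = -5.
Before skip: (10/3)*h ≥ 2 → (7/2)*h = -5
Before m := 3*h - h + 7: (10/3)*h ≥ 2 → (7/2)*h = -5
Before h := m - h - 8: (10/3)*m ≥ (10/3)*h + 86/3 → (7/2)*m = (7/2)*h + 23
Before m := 3*m: 10*m ≥ (10/3)*h + 86/3 → (21/2)*m = (7/2)*h + 23
The weakest precondition is 10*m ≥ (10/3)*h + 86/3 → (21/2)*m = (7/2)*h + 23.
Check whether (10*m ≥ 116/3 → (21/2)*m = 67/2) ∧ h = 3 implies it.
Every state satisfying the precondition satisfies the weakest precondition: the implication holds.
Answer: valid


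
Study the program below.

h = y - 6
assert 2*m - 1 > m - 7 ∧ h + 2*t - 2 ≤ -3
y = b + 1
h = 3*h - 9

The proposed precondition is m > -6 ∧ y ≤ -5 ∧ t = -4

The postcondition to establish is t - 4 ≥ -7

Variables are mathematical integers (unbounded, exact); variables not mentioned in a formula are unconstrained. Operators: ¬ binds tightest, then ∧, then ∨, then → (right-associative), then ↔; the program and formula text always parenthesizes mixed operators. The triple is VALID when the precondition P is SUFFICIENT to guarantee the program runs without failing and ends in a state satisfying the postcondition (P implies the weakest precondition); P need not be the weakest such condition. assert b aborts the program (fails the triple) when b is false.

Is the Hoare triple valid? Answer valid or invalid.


Working backward. After the program, the postcondition t - 4 ≥ -7 must hold; in canonical form it is t ≥ -3.
Before h := 3*h - 9: t ≥ -3
Before y := b + 1: t ≥ -3
Before assert 2*m - 1 > m - 7 ∧ h + 2*t - 2 ≤ -3: m > -6 ∧ h + 2*t ≤ -1 ∧ t ≥ -3
Before h := y - 6: m > -6 ∧ 2*t + y ≤ 5 ∧ t ≥ -3
The weakest precondition is m > -6 ∧ 2*t + y ≤ 5 ∧ t ≥ -3.
Check whether m > -6 ∧ y ≤ -5 ∧ t = -4 implies it.
Countermodel: at the initial state m = -5, t = -4, y = -5, the precondition holds but the weakest precondition fails.
Answer: invalid


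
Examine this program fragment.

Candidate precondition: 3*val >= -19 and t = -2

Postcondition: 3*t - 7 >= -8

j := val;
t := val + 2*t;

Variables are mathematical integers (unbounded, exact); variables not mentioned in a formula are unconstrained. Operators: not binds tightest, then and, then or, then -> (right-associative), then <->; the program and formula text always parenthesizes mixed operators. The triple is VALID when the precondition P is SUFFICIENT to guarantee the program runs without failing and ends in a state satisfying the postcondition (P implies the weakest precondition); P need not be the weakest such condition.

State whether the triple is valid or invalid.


Working backward. After the program, the postcondition 3*t - 7 >= -8 must hold; in canonical form it is 3*t >= -1.
Before t := val + 2*t: 6*t + 3*val >= -1
Before j := val: 6*t + 3*val >= -1
The weakest precondition is 6*t + 3*val >= -1.
Check whether 3*val >= -19 and t = -2 implies it.
Countermodel: at the initial state t = -2, val = -6, the precondition holds but the weakest precondition fails.
Answer: invalid


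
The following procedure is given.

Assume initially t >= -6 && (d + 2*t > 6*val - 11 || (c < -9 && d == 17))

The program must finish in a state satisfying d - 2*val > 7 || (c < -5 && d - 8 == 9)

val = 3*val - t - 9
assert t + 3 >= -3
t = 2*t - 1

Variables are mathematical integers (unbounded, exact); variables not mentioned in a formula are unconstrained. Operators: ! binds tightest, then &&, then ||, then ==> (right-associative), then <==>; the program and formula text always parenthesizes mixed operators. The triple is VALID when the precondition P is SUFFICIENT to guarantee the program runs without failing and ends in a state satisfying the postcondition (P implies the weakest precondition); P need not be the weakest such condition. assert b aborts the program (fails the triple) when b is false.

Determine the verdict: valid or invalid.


Working backward. After the program, the postcondition d - 2*val > 7 || (c < -5 && d - 8 == 9) must hold; in canonical form it is d > 2*val + 7 || (c < -5 && d == 17).
Before t := 2*t - 1: d > 2*val + 7 || (c < -5 && d == 17)
Before assert t + 3 >= -3: t >= -6 && (d > 2*val + 7 || (c < -5 && d == 17))
Before val := 3*val - t - 9: t >= -6 && (d + 2*t > 6*val - 11 || (c < -5 && d == 17))
The weakest precondition is t >= -6 && (d + 2*t > 6*val - 11 || (c < -5 && d == 17)).
Check whether t >= -6 && (d + 2*t > 6*val - 11 || (c < -9 && d == 17)) implies it.
Every state satisfying the precondition satisfies the weakest precondition: the implication holds.
Answer: valid


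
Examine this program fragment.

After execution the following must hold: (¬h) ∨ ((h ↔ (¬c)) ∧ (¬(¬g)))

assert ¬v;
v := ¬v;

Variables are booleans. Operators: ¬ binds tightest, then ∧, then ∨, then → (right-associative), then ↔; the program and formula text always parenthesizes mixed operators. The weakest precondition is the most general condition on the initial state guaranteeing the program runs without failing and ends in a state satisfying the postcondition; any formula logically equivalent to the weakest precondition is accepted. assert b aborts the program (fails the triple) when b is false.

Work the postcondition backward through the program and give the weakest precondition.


Working backward. After the program, the postcondition (¬h) ∨ ((h ↔ (¬c)) ∧ (¬(¬g))) must hold; in canonical form it is (¬h) ∨ ((h ↔ (¬c)) ∧ g).
Before v := ¬v: (¬h) ∨ ((h ↔ (¬c)) ∧ g)
Before assert ¬v: (¬v) ∧ ((¬h) ∨ ((h ↔ (¬c)) ∧ g))
Answer: WP = (¬v) ∧ ((¬h) ∨ ((h ↔ (¬c)) ∧ g))


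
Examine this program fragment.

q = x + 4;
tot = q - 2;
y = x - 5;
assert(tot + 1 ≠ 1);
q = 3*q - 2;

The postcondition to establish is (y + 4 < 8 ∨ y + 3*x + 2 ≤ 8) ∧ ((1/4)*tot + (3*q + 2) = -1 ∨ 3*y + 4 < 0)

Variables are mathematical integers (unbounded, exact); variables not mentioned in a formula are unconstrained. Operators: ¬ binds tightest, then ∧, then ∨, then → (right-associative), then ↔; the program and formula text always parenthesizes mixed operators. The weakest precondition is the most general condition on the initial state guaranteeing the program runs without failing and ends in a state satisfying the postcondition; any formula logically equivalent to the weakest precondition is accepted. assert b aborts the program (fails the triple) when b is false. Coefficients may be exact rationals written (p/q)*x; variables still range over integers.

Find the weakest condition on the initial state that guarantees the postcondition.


Working backward. After the program, the postcondition (y + 4 < 8 ∨ y + 3*x + 2 ≤ 8) ∧ ((1/4)*tot + (3*q + 2) = -1 ∨ 3*y + 4 < 0) must hold; in canonical form it is (y < 4 ∨ 3*x + y ≤ 6) ∧ (3*q + (1/4)*tot = -3 ∨ 3*y < -4).
Before q := 3*q - 2: (y < 4 ∨ 3*x + y ≤ 6) ∧ (9*q + (1/4)*tot = 3 ∨ 3*y < -4)
Before assert tot + 1 ≠ 1: tot ≠ 0 ∧ (y < 4 ∨ 3*x + y ≤ 6) ∧ (9*q + (1/4)*tot = 3 ∨ 3*y < -4)
Before y := x - 5: tot ≠ 0 ∧ (x < 9 ∨ 4*x ≤ 11) ∧ (9*q + (1/4)*tot = 3 ∨ 3*x < 11)
Before tot := q - 2: q ≠ 2 ∧ (x < 9 ∨ 4*x ≤ 11) ∧ ((37/4)*q = 7/2 ∨ 3*x < 11)
Before q := x + 4: x ≠ -2 ∧ (x < 9 ∨ 4*x ≤ 11) ∧ ((37/4)*x = -67/2 ∨ 3*x < 11)
Answer: WP = x ≠ -2 ∧ (x < 9 ∨ 4*x ≤ 11) ∧ ((37/4)*x = -67/2 ∨ 3*x < 11)


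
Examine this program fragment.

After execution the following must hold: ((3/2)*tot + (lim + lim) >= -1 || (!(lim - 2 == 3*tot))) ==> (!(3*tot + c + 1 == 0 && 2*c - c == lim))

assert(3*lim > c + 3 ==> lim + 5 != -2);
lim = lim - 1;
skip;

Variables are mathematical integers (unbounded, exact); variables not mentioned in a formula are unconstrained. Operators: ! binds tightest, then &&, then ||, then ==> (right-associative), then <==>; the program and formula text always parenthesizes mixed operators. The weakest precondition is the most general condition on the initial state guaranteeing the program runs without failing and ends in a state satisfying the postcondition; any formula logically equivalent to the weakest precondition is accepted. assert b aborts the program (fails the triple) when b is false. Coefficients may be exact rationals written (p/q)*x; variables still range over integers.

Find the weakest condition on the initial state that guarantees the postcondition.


Working backward. After the program, the postcondition ((3/2)*tot + (lim + lim) >= -1 || (!(lim - 2 == 3*tot))) ==> (!(3*tot + c + 1 == 0 && 2*c - c == lim)) must hold; in canonical form it is (2*lim + (3/2)*tot >= -1 || (!(lim == 3*tot + 2))) ==> (!(c + 3*tot == -1 && c == lim)).
Before skip: (2*lim + (3/2)*tot >= -1 || (!(lim == 3*tot + 2))) ==> (!(c + 3*tot == -1 && c == lim))
Before lim := lim - 1: (2*lim + (3/2)*tot >= 1 || (!(lim == 3*tot + 3))) ==> (!(c + 3*tot == -1 && c == lim - 1))
Before assert 3*lim > c + 3 ==> lim + 5 != -2: (3*lim > c + 3 ==> lim != -7) && ((2*lim + (3/2)*tot >= 1 || (!(lim == 3*tot + 3))) ==> (!(c + 3*tot == -1 && c == lim - 1)))
Answer: WP = (3*lim > c + 3 ==> lim != -7) && ((2*lim + (3/2)*tot >= 1 || (!(lim == 3*tot + 3))) ==> (!(c + 3*tot == -1 && c == lim - 1)))


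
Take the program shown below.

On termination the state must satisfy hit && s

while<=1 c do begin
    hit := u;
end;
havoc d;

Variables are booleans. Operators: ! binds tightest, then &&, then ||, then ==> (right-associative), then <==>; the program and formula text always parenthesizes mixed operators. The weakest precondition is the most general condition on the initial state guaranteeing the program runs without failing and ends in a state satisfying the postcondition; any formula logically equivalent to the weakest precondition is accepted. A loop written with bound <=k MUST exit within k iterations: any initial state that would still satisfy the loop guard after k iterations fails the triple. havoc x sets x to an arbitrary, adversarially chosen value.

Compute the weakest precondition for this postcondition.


Working backward. After the program, hit && s must hold.
Before havoc d: hit && s
Before the loop (bound <=1), unroll the exhaustion recursion (WP_0 = exit-now case; WP_j = one more guarded iteration, up to j = 1):
  WP_0: (!c) && hit && s
  WP_1: (c ==> ((!c) && u && s)) && ((!c) ==> (hit && s))
So before the loop: (c ==> ((!c) && u && s)) && ((!c) ==> (hit && s))
Answer: WP = (c ==> ((!c) && u && s)) && ((!c) ==> (hit && s))


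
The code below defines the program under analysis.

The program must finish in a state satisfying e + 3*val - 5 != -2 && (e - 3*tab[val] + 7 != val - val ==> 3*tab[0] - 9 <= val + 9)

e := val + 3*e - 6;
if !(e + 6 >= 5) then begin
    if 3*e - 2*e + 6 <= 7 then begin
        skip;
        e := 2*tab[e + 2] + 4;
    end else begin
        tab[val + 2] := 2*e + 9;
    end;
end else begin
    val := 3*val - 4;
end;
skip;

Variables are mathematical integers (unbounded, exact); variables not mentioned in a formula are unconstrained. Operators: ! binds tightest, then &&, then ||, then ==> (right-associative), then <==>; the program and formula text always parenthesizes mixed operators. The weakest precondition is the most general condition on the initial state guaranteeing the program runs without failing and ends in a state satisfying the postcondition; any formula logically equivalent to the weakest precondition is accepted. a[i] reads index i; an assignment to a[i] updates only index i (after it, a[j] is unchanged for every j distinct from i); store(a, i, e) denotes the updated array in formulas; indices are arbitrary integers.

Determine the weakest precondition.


Working backward. After the program, the postcondition e + 3*val - 5 != -2 && (e - 3*tab[val] + 7 != val - val ==> 3*tab[0] - 9 <= val + 9) must hold; in canonical form it is e + 3*val != 3 && (e != 3*tab[val] - 7 ==> 3*tab[0] <= val + 18).
Before skip: e + 3*val != 3 && (e != 3*tab[val] - 7 ==> 3*tab[0] <= val + 18)
Then branch requires (e <= 1 ==> (2*tab[e + 2] + 3*val != -1 && (2*tab[e + 2] != 3*tab[val] - 11 ==> 3*tab[0] <= val + 18))) && ((!(e <= 1)) ==> (e + 3*val != 3 && (e != 3*store(tab, val + 2, 2*e + 9)[val] - 7 ==> 3*store(tab, val + 2, 2*e + 9)[0] <= val + 18))); else branch requires e + 9*val != 15 && (e != 3*tab[3*val - 4] - 7 ==> 3*tab[0] <= 3*val + 14).
Before the if: ((!(e >= -1)) ==> ((e <= 1 ==> (2*tab[e + 2] + 3*val != -1 && (2*tab[e + 2] != 3*tab[val] - 11 ==> 3*tab[0] <= val + 18))) && ((!(e <= 1)) ==> (e + 3*val != 3 && (e != 3*store(tab, val + 2, 2*e + 9)[val] - 7 ==> 3*store(tab, val + 2, 2*e + 9)[0] <= val + 18))))) && (e >= -1 ==> (e + 9*val != 15 && (e != 3*tab[3*val - 4] - 7 ==> 3*tab[0] <= 3*val + 14)))
Before e := val + 3*e - 6: ((!(3*e + val >= 5)) ==> ((3*e + val <= 7 ==> (2*tab[3*e + val - 4] + 3*val != -1 && (2*tab[3*e + val - 4] != 3*tab[val] - 11 ==> 3*tab[0] <= val + 18))) && ((!(3*e + val <= 7)) ==> (3*e + 4*val != 9 && (3*e + val != 3*store(tab, val + 2, 6*e + 2*val - 3)[val] - 1 ==> 3*store(tab, val + 2, 6*e + 2*val - 3)[0] <= val + 18))))) && (3*e + val >= 5 ==> (3*e + 10*val != 21 && (3*e + val != 3*tab[3*val - 4] - 1 ==> 3*tab[0] <= 3*val + 14)))
Answer: WP = ((!(3*e + val >= 5)) ==> ((3*e + val <= 7 ==> (2*tab[3*e + val - 4] + 3*val != -1 && (2*tab[3*e + val - 4] != 3*tab[val] - 11 ==> 3*tab[0] <= val + 18))) && ((!(3*e + val <= 7)) ==> (3*e + 4*val != 9 && (3*e + val != 3*store(tab, val + 2, 6*e + 2*val - 3)[val] - 1 ==> 3*store(tab, val + 2, 6*e + 2*val - 3)[0] <= val + 18))))) && (3*e + val >= 5 ==> (3*e + 10*val != 21 && (3*e + val != 3*tab[3*val - 4] - 1 ==> 3*tab[0] <= 3*val + 14)))


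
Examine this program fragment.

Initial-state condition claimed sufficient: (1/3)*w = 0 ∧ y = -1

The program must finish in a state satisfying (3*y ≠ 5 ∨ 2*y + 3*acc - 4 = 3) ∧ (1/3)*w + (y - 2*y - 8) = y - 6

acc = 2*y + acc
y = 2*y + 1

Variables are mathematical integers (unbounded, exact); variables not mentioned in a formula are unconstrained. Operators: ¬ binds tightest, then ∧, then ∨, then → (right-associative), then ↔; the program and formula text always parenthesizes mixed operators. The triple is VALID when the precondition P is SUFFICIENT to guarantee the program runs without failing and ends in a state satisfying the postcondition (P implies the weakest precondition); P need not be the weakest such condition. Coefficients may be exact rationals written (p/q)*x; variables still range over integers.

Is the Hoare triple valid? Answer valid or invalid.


Working backward. After the program, the postcondition (3*y ≠ 5 ∨ 2*y + 3*acc - 4 = 3) ∧ (1/3)*w + (y - 2*y - 8) = y - 6 must hold; in canonical form it is (3*y ≠ 5 ∨ 3*acc + 2*y = 7) ∧ (1/3)*w = 2*y + 2.
Before y := 2*y + 1: (6*y ≠ 2 ∨ 3*acc + 4*y = 5) ∧ (1/3)*w = 4*y + 4
Before acc := 2*y + acc: (6*y ≠ 2 ∨ 3*acc + 10*y = 5) ∧ (1/3)*w = 4*y + 4
The weakest precondition is (6*y ≠ 2 ∨ 3*acc + 10*y = 5) ∧ (1/3)*w = 4*y + 4.
Check whether (1/3)*w = 0 ∧ y = -1 implies it.
Every state satisfying the precondition satisfies the weakest precondition: the implication holds.
Answer: valid


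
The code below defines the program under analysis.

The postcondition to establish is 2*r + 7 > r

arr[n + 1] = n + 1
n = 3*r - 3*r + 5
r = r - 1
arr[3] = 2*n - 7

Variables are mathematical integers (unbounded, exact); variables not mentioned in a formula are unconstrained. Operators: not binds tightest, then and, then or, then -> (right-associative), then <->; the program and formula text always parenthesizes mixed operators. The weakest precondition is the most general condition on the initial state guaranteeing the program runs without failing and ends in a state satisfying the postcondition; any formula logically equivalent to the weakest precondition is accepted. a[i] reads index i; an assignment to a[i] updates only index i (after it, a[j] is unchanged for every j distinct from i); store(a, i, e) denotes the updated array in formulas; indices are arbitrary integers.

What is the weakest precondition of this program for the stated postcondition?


Working backward. After the program, the postcondition 2*r + 7 > r must hold; in canonical form it is r > -7.
Before arr[3] := 2*n - 7: r > -7
Before r := r - 1: r > -6
Before n := 3*r - 3*r + 5: r > -6
Before arr[n + 1] := n + 1: r > -6
Answer: WP = r > -6


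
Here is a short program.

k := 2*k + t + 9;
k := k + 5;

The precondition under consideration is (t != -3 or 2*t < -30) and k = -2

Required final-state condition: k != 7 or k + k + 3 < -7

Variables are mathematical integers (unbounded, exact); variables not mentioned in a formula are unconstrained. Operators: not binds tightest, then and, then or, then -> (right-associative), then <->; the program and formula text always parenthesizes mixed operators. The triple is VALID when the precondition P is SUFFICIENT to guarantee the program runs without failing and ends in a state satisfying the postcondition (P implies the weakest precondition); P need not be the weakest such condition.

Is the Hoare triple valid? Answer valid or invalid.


Working backward. After the program, the postcondition k != 7 or k + k + 3 < -7 must hold; in canonical form it is k != 7 or 2*k < -10.
Before k := k + 5: k != 2 or 2*k < -20
Before k := 2*k + t + 9: 2*k + t != -7 or 4*k + 2*t < -38
The weakest precondition is 2*k + t != -7 or 4*k + 2*t < -38.
Check whether (t != -3 or 2*t < -30) and k = -2 implies it.
Every state satisfying the precondition satisfies the weakest precondition: the implication holds.
Answer: valid


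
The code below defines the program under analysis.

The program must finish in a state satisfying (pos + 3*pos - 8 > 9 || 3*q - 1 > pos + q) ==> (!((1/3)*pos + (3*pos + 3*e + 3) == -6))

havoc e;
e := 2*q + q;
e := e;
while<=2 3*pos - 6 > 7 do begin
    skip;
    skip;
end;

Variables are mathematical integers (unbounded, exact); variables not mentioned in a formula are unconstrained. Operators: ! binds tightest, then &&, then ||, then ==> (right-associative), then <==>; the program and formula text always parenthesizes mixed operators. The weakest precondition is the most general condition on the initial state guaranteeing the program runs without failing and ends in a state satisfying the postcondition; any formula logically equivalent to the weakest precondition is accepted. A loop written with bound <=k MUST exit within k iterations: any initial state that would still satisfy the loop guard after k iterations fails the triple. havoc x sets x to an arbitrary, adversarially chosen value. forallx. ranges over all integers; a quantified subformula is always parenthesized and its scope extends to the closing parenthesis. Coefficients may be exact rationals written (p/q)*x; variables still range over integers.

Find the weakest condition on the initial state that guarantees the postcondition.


Working backward. After the program, the postcondition (pos + 3*pos - 8 > 9 || 3*q - 1 > pos + q) ==> (!((1/3)*pos + (3*pos + 3*e + 3) == -6)) must hold; in canonical form it is (4*pos > 17 || 2*q > pos + 1) ==> (!(3*e + (10/3)*pos == -9)).
Before the loop (bound <=2), unroll the exhaustion recursion (WP_0 = exit-now case; WP_j = one more guarded iteration, up to j = 2):
  WP_0: (!(3*pos > 13)) && ((4*pos > 17 || 2*q > pos + 1) ==> (!(3*e + (10/3)*pos == -9)))
  WP_1: (3*pos > 13 ==> ((!(3*pos > 13)) && ((4*pos > 17 || 2*q > pos + 1) ==> (!(3*e + (10/3)*pos == -9))))) && ((!(3*pos > 13)) ==> ((4*pos > 17 || 2*q > pos + 1) ==> (!(3*e + (10/3)*pos == -9))))
  WP_2: (3*pos > 13 ==> ((3*pos > 13 ==> ((!(3*pos > 13)) && ((4*pos > 17 || 2*q > pos + 1) ==> (!(3*e + (10/3)*pos == -9))))) && ((!(3*pos > 13)) ==> ((4*pos > 17 || 2*q > pos + 1) ==> (!(3*e + (10/3)*pos == -9)))))) && ((!(3*pos > 13)) ==> ((4*pos > 17 || 2*q > pos + 1) ==> (!(3*e + (10/3)*pos == -9))))
So before the loop: (3*pos > 13 ==> ((3*pos > 13 ==> ((!(3*pos > 13)) && ((4*pos > 17 || 2*q > pos + 1) ==> (!(3*e + (10/3)*pos == -9))))) && ((!(3*pos > 13)) ==> ((4*pos > 17 || 2*q > pos + 1) ==> (!(3*e + (10/3)*pos == -9)))))) && ((!(3*pos > 13)) ==> ((4*pos > 17 || 2*q > pos + 1) ==> (!(3*e + (10/3)*pos == -9))))
Before e := e: (3*pos > 13 ==> ((3*pos > 13 ==> ((!(3*pos > 13)) && ((4*pos > 17 || 2*q > pos + 1) ==> (!(3*e + (10/3)*pos == -9))))) && ((!(3*pos > 13)) ==> ((4*pos > 17 || 2*q > pos + 1) ==> (!(3*e + (10/3)*pos == -9)))))) && ((!(3*pos > 13)) ==> ((4*pos > 17 || 2*q > pos + 1) ==> (!(3*e + (10/3)*pos == -9))))
Before e := 2*q + q: (3*pos > 13 ==> ((3*pos > 13 ==> ((!(3*pos > 13)) && ((4*pos > 17 || 2*q > pos + 1) ==> (!((10/3)*pos + 9*q == -9))))) && ((!(3*pos > 13)) ==> ((4*pos > 17 || 2*q > pos + 1) ==> (!((10/3)*pos + 9*q == -9)))))) && ((!(3*pos > 13)) ==> ((4*pos > 17 || 2*q > pos + 1) ==> (!((10/3)*pos + 9*q == -9))))
Before havoc e: (3*pos > 13 ==> ((3*pos > 13 ==> ((!(3*pos > 13)) && ((4*pos > 17 || 2*q > pos + 1) ==> (!((10/3)*pos + 9*q == -9))))) && ((!(3*pos > 13)) ==> ((4*pos > 17 || 2*q > pos + 1) ==> (!((10/3)*pos + 9*q == -9)))))) && ((!(3*pos > 13)) ==> ((4*pos > 17 || 2*q > pos + 1) ==> (!((10/3)*pos + 9*q == -9))))
Answer: WP = (3*pos > 13 ==> ((3*pos > 13 ==> ((!(3*pos > 13)) && ((4*pos > 17 || 2*q > pos + 1) ==> (!((10/3)*pos + 9*q == -9))))) && ((!(3*pos > 13)) ==> ((4*pos > 17 || 2*q > pos + 1) ==> (!((10/3)*pos + 9*q == -9)))))) && ((!(3*pos > 13)) ==> ((4*pos > 17 || 2*q > pos + 1) ==> (!((10/3)*pos + 9*q == -9))))


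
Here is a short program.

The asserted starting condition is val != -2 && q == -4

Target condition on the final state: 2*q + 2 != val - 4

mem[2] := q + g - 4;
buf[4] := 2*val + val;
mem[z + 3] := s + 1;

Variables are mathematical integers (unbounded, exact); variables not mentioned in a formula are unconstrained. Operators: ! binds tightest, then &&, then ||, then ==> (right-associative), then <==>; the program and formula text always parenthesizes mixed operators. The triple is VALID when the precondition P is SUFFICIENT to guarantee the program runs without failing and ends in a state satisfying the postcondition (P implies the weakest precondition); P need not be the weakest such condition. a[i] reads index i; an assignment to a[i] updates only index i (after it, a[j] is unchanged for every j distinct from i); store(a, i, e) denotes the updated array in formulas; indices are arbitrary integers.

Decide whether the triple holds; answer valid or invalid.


Working backward. After the program, the postcondition 2*q + 2 != val - 4 must hold; in canonical form it is 2*q != val - 6.
Before mem[z + 3] := s + 1: 2*q != val - 6
Before buf[4] := 2*val + val: 2*q != val - 6
Before mem[2] := q + g - 4: 2*q != val - 6
The weakest precondition is 2*q != val - 6.
Check whether val != -2 && q == -4 implies it.
Every state satisfying the precondition satisfies the weakest precondition: the implication holds.
Answer: valid


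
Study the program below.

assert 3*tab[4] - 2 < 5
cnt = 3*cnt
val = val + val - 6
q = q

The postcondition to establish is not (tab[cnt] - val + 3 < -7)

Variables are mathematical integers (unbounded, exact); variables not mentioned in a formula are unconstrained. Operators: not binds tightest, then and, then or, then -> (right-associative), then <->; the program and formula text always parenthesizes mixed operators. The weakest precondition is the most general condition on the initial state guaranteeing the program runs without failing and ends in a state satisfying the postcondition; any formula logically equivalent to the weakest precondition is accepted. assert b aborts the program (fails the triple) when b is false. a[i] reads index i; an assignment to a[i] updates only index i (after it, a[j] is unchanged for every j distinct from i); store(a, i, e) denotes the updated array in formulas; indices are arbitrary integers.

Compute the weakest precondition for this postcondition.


Working backward. After the program, the postcondition not (tab[cnt] - val + 3 < -7) must hold; in canonical form it is not (tab[cnt] < val - 10).
Before q := q: not (tab[cnt] < val - 10)
Before val := val + val - 6: not (tab[cnt] < 2*val - 16)
Before cnt := 3*cnt: not (tab[3*cnt] < 2*val - 16)
Before assert 3*tab[4] - 2 < 5: 3*tab[4] < 7 and (not (tab[3*cnt] < 2*val - 16))
Answer: WP = 3*tab[4] < 7 and (not (tab[3*cnt] < 2*val - 16))
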